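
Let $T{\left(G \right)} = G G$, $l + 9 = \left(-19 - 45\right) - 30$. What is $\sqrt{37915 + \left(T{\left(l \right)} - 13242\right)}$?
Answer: $\sqrt{35282} \approx 187.83$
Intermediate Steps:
$l = -103$ ($l = -9 - 94 = -103$)
$T{\left(G \right)} = G^{2}$
$\sqrt{37915 + \left(T{\left(l \right)} - 13242\right)} = \sqrt{37915 + \left(\left(-103\right)^{2} - 13242\right)} = \sqrt{37915 + \left(10609 - 13242\right)} = \sqrt{37915 - 2633} = \sqrt{35282}$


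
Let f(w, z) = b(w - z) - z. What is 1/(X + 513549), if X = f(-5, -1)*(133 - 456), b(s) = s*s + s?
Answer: 1/509350 ≈ 1.9633e-6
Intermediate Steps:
b(s) = s + s² (b(s) = s² + s = s + s²)
f(w, z) = -z + (w - z)*(1 + w - z) (f(w, z) = (w - z)*(1 + (w - z)) - z = (w - z)*(1 + w - z) - z = -z + (w - z)*(1 + w - z))
X = -4199 (X = (-1*(-1) + (-5 - 1*(-1))*(1 - 5 - 1*(-1)))*(133 - 456) = (1 + (-5 + 1)*(1 - 5 + 1))*(-323) = (1 - 4*(-3))*(-323) = (1 + 12)*(-323) = 13*(-323) = -4199)
1/(X + 513549) = 1/(-4199 + 513549) = 1/509350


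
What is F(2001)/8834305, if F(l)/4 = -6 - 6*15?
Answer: -384/8834305 ≈ -4.3467e-5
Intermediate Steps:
F(l) = -384 (F(l) = 4*(-6 - 6*15) = 4*(-6 - 90) = 4*(-96) = -384)
F(2001)/8834305 = -384/8834305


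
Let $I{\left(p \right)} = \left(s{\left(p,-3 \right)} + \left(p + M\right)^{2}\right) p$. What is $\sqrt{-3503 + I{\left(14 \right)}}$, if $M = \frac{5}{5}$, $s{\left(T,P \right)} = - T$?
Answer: $3 i \sqrt{61} \approx 23.431 i$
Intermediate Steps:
$M = 1$ ($M = 5 \cdot \frac{1}{5} = 1$)
$I{\left(p \right)} = p \left(\left(1 + p\right)^{2} - p\right)$ ($I{\left(p \right)} = \left(- p + \left(p + 1\right)^{2}\right) p = \left(- p + \left(1 + p\right)^{2}\right) p = \left(\left(1 + p\right)^{2} - p\right) p = p \left(\left(1 + p\right)^{2} - p\right)$)
$\sqrt{-3503 + I{\left(14 \right)}} = \sqrt{-3503 + 14 \left(1 + 14 + 14^{2}\right)} = \sqrt{-3503 + 14 \left(1 + 14 + 196\right)} = \sqrt{-3503 + 14 \cdot 211} = \sqrt{-3503 + 2954} = \sqrt{-549} = 3 i \sqrt{61}$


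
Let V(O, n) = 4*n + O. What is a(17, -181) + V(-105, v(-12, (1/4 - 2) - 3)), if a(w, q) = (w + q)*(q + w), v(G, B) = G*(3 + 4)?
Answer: 26455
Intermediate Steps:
v(G, B) = 7*G (v(G, B) = G*7 = 7*G)
a(w, q) = (q + w)² (a(w, q) = (q + w)*(q + w) = (q + w)²)
V(O, n) = O + 4*n
a(17, -181) + V(-105, v(-12, (1/4 - 2) - 3)) = (-181 + 17)² + (-105 + 4*(7*(-12))) = (-164)² + (-105 + 4*(-84)) = 26896 + (-105 - 336) = 26896 - 441 = 26455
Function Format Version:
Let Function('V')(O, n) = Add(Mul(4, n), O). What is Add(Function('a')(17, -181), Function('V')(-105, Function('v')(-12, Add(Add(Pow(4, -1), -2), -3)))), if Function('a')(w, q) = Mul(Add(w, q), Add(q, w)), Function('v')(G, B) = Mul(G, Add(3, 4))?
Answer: 26455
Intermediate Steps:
Function('v')(G, B) = Mul(7, G) (Function('v')(G, B) = Mul(G, 7) = Mul(7, G))
Function('a')(w, q) = Pow(Add(q, w), 2) (Function('a')(w, q) = Mul(Add(q, w), Add(q, w)) = Pow(Add(q, w), 2))
Function('V')(O, n) = Add(O, Mul(4, n))
Add(Function('a')(17, -181), Function('V')(-105, Function('v')(-12, Add(Add(Pow(4, -1), -2), -3)))) = Add(Pow(Add(-181, 17), 2), Add(-105, Mul(4, Mul(7, -12)))) = Add(Pow(-164, 2), Add(-105, Mul(4, -84))) = Add(26896, Add(-105, -336)) = Add(26896, -441) = 26455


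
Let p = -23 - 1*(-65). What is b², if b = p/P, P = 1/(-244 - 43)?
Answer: 145298916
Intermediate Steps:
P = -1/287 (P = 1/(-287) = -1/287 ≈ -0.0034843)
p = 42 (p = -23 + 65 = 42)
b = -12054 (b = 42/(-1/287) = 42*(-287) = -12054)
b² = (-12054)² = 145298916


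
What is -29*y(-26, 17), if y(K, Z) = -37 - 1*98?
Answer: 3915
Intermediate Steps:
y(K, Z) = -135 (y(K, Z) = -37 - 98 = -135)
-29*y(-26, 17) = -29*(-135) = 3915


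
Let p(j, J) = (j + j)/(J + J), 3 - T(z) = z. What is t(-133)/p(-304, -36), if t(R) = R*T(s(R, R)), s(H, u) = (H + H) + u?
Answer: -12663/2 ≈ -6331.5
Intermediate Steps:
s(H, u) = u + 2*H (s(H, u) = 2*H + u = u + 2*H)
T(z) = 3 - z
p(j, J) = j/J (p(j, J) = (2*j)/((2*J)) = (2*j)*(1/(2*J)) = j/J)
t(R) = R*(3 - 3*R) (t(R) = R*(3 - (R + 2*R)) = R*(3 - 3*R))
t(-133)/p(-304, -36) = (3*(-133)*(1 - 1*(-133)))/((-304/(-36))) = (3*(-133)*(1 + 133))/((-304*(-1/36))) = (3*(-133)*134)/(76/9) = -53466*9/76 = -12663/2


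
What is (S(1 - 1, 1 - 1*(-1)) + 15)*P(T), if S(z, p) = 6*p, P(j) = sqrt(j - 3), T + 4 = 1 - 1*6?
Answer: 54*I*sqrt(3) ≈ 93.531*I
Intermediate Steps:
T = -9 (T = -4 + (1 - 1*6) = -4 + (1 - 6) = -4 - 5 = -9)
P(j) = sqrt(-3 + j)
(S(1 - 1, 1 - 1*(-1)) + 15)*P(T) = (6*(1 - 1*(-1)) + 15)*sqrt(-3 - 9) = (6*(1 + 1) + 15)*sqrt(-12) = (6*2 + 15)*(2*I*sqrt(3)) = (12 + 15)*(2*I*sqrt(3)) = 27*(2*I*sqrt(3)) = 54*I*sqrt(3)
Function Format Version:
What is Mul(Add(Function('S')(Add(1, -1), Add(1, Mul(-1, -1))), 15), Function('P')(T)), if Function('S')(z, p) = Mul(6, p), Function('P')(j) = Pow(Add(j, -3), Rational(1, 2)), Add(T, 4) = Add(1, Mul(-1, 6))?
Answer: Mul(54, I, Pow(3, Rational(1, 2))) ≈ Mul(93.531, I)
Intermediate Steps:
T = -9 (T = Add(-4, Add(1, Mul(-1, 6))) = Add(-4, Add(1, -6)) = Add(-4, -5) = -9)
Function('P')(j) = Pow(Add(-3, j), Rational(1, 2))
Mul(Add(Function('S')(Add(1, -1), Add(1, Mul(-1, -1))), 15), Function('P')(T)) = Mul(Add(Mul(6, Add(1, Mul(-1, -1))), 15), Pow(Add(-3, -9), Rational(1, 2))) = Mul(Add(Mul(6, Add(1, 1)), 15), Pow(-12, Rational(1, 2))) = Mul(Add(Mul(6, 2), 15), Mul(2, I, Pow(3, Rational(1, 2)))) = Mul(Add(12, 15), Mul(2, I, Pow(3, Rational(1, 2)))) = Mul(27, Mul(2, I, Pow(3, Rational(1, 2)))) = Mul(54, I, Pow(3, Rational(1, 2)))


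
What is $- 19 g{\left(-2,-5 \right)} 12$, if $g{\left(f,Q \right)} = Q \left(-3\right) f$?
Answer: $6840$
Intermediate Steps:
$g{\left(f,Q \right)} = - 3 Q f$
$- 19 g{\left(-2,-5 \right)} 12 = - 19 \left(\left(-3\right) \left(-5\right) \left(-2\right)\right) 12 = \left(-19\right) \left(-30\right) 12 = 570 \cdot 12 = 6840$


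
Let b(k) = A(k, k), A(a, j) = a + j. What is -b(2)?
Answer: -4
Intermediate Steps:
b(k) = 2*k (b(k) = k + k = 2*k)
-b(2) = -2*2 = -1*4 = -4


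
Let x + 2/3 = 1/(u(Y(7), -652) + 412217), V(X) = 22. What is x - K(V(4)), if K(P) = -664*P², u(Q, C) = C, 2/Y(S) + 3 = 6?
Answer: 396800517193/1234695 ≈ 3.2138e+5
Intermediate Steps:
Y(S) = ⅔ (Y(S) = 2/(-3 + 6) = 2/3 = 2*(⅓) = ⅔)
x = -823127/1234695 (x = -⅔ + 1/(-652 + 412217) = -⅔ + 1/411565 = -823127/1234695 ≈ -0.66666)
x - K(V(4)) = -823127/1234695 - (-664)*22² = -823127/1234695 - (-664)*484 = -823127/1234695 - 1*(-321376) = -823127/1234695 + 321376 = 396800517193/1234695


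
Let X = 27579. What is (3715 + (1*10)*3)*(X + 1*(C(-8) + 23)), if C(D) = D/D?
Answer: 103373235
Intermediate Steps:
C(D) = 1
(3715 + (1*10)*3)*(X + 1*(C(-8) + 23)) = (3715 + (1*10)*3)*(27579 + 1*(1 + 23)) = (3715 + 10*3)*(27579 + 1*24) = (3715 + 30)*(27579 + 24) = 3745*27603 = 103373235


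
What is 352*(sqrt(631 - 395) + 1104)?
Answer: 388608 + 704*sqrt(59) ≈ 3.9402e+5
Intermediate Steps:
352*(sqrt(631 - 395) + 1104) = 352*(sqrt(236) + 1104) = 352*(2*sqrt(59) + 1104) = 352*(1104 + 2*sqrt(59)) = 388608 + 704*sqrt(59)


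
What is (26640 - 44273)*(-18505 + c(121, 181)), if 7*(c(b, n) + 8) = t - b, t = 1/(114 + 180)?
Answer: 96062888713/294 ≈ 3.2674e+8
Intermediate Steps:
t = 1/294 ≈ 0.0034014
c(b, n) = -16463/2058 - b/7 (c(b, n) = -8 + (1/294 - b)/7 = -8 + (1/2058 - b/7) = -16463/2058 - b/7)
(26640 - 44273)*(-18505 + c(121, 181)) = (26640 - 44273)*(-18505 + (-16463/2058 - ⅐*121)) = -17633*(-18505 + (-16463/2058 - 121/7)) = -17633*(-18505 - 52037/2058) = -17633*(-38135327/2058) = 96062888713/294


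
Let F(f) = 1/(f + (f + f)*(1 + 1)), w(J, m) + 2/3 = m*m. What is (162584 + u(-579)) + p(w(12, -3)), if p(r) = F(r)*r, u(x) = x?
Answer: 810026/5 ≈ 1.6201e+5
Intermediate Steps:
w(J, m) = -⅔ + m² (w(J, m) = -⅔ + m*m = -⅔ + m²)
F(f) = 1/(5*f) (F(f) = 1/(f + (2*f)*2) = 1/(f + 4*f) = 1/(5*f))
p(r) = ⅕ (p(r) = (1/(5*r))*r = ⅕)
(162584 + u(-579)) + p(w(12, -3)) = (162584 - 579) + ⅕ = 162005 + ⅕ = 810026/5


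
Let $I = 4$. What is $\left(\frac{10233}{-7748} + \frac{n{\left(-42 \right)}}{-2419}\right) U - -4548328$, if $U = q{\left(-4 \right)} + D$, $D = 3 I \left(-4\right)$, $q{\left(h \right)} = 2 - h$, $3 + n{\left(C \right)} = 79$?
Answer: $\frac{42623850835543}{9371206} \approx 4.5484 \cdot 10^{6}$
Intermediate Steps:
$n{\left(C \right)} = 76$ ($n{\left(C \right)} = -3 + 79 = 76$)
$D = -48$ ($D = 3 \cdot 4 \left(-4\right) = 12 \left(-4\right) = -48$)
$U = -42$ ($U = \left(2 - -4\right) - 48 = \left(2 + 4\right) - 48 = 6 - 48 = -42$)
$\left(\frac{10233}{-7748} + \frac{n{\left(-42 \right)}}{-2419}\right) U - -4548328 = \left(\frac{10233}{-7748} + \frac{76}{-2419}\right) \left(-42\right) - -4548328 = \left(10233 \left(- \frac{1}{7748}\right) + 76 \left(- \frac{1}{2419}\right)\right) \left(-42\right) + 4548328 = \left(- \frac{10233}{7748} - \frac{76}{2419}\right) \left(-42\right) + 4548328 = \left(- \frac{25342475}{18742412}\right) \left(-42\right) + 4548328 = \frac{532191975}{9371206} + 4548328 = \frac{42623850835543}{9371206}$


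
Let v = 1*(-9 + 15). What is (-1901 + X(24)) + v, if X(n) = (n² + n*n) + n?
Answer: -719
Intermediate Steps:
X(n) = n + 2*n² (X(n) = (n² + n²) + n = 2*n² + n = n + 2*n²)
v = 6 (v = 1*6 = 6)
(-1901 + X(24)) + v = (-1901 + 24*(1 + 2*24)) + 6 = (-1901 + 24*(1 + 48)) + 6 = (-1901 + 24*49) + 6 = (-1901 + 1176) + 6 = -725 + 6 = -719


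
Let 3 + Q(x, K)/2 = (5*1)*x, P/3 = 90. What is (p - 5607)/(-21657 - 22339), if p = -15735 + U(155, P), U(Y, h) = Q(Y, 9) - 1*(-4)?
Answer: 9897/21998 ≈ 0.44990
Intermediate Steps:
P = 270 (P = 3*90 = 270)
Q(x, K) = -6 + 10*x (Q(x, K) = -6 + 2*((5*1)*x) = -6 + 2*(5*x) = -6 + 10*x)
U(Y, h) = -2 + 10*Y (U(Y, h) = (-6 + 10*Y) - 1*(-4) = (-6 + 10*Y) + 4 = -2 + 10*Y)
p = -14187 (p = -15735 + (-2 + 10*155) = -15735 + (-2 + 1550) = -15735 + 1548 = -14187)
(p - 5607)/(-21657 - 22339) = (-14187 - 5607)/(-21657 - 22339) = -19794/(-43996) = -19794*(-1/43996) = 9897/21998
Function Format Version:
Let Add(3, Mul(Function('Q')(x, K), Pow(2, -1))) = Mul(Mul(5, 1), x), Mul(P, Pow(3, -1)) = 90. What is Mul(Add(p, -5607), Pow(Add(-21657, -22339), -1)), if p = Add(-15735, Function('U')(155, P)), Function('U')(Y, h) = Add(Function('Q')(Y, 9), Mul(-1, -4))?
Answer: Rational(9897, 21998) ≈ 0.44990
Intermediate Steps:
P = 270 (P = Mul(3, 90) = 270)
Function('Q')(x, K) = Add(-6, Mul(10, x)) (Function('Q')(x, K) = Add(-6, Mul(2, Mul(Mul(5, 1), x))) = Add(-6, Mul(2, Mul(5, x))) = Add(-6, Mul(10, x)))
Function('U')(Y, h) = Add(-2, Mul(10, Y)) (Function('U')(Y, h) = Add(Add(-6, Mul(10, Y)), Mul(-1, -4)) = Add(Add(-6, Mul(10, Y)), 4) = Add(-2, Mul(10, Y)))
p = -14187 (p = Add(-15735, Add(-2, Mul(10, 155))) = Add(-15735, Add(-2, 1550)) = Add(-15735, 1548) = -14187)
Mul(Add(p, -5607), Pow(Add(-21657, -22339), -1)) = Mul(Add(-14187, -5607), Pow(Add(-21657, -22339), -1)) = Mul(-19794, Pow(-43996, -1)) = Mul(-19794, Rational(-1, 43996)) = Rational(9897, 21998)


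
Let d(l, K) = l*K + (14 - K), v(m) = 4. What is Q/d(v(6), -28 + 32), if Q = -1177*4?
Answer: -2354/13 ≈ -181.08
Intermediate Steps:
d(l, K) = 14 - K + K*l (d(l, K) = K*l + (14 - K) = 14 - K + K*l)
Q = -4708
Q/d(v(6), -28 + 32) = -4708/(14 - (-28 + 32) + (-28 + 32)*4) = -4708/(14 - 1*4 + 4*4) = -4708/(14 - 4 + 16) = -4708/26 = -4708*1/26 = -2354/13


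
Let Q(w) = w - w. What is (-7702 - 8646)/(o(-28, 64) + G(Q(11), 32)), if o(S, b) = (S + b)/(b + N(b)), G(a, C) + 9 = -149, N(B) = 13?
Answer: 629398/6065 ≈ 103.78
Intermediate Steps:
Q(w) = 0
G(a, C) = -158 (G(a, C) = -9 - 149 = -158)
o(S, b) = (S + b)/(13 + b) (o(S, b) = (S + b)/(b + 13) = (S + b)/(13 + b))
(-7702 - 8646)/(o(-28, 64) + G(Q(11), 32)) = (-7702 - 8646)/((-28 + 64)/(13 + 64) - 158) = -16348/(36/77 - 158) = -16348/(-12130/77) = -16348*(-77/12130) = 629398/6065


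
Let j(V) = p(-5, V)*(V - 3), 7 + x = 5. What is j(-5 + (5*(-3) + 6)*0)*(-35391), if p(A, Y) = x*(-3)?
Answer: 1698768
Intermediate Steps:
x = -2 (x = -7 + 5 = -2)
p(A, Y) = 6 (p(A, Y) = -2*(-3) = 6)
j(V) = -18 + 6*V (j(V) = 6*(V - 3) = 6*(-3 + V) = -18 + 6*V)
j(-5 + (5*(-3) + 6)*0)*(-35391) = (-18 + 6*(-5 + (5*(-3) + 6)*0))*(-35391) = (-18 + 6*(-5 + (-15 + 6)*0))*(-35391) = (-18 + 6*(-5 - 9*0))*(-35391) = (-18 + 6*(-5 + 0))*(-35391) = (-18 + 6*(-5))*(-35391) = (-18 - 30)*(-35391) = -48*(-35391) = 1698768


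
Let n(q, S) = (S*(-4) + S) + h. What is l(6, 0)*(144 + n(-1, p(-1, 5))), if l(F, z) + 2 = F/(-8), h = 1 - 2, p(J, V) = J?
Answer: -803/2 ≈ -401.50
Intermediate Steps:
h = -1
n(q, S) = -1 - 3*S (n(q, S) = (S*(-4) + S) - 1 = (-4*S + S) - 1 = -3*S - 1 = -1 - 3*S)
l(F, z) = -2 - F/8 (l(F, z) = -2 + F/(-8) = -2 + F*(-1/8) = -2 - F/8)
l(6, 0)*(144 + n(-1, p(-1, 5))) = (-2 - 1/8*6)*(144 + (-1 - 3*(-1))) = (-2 - 3/4)*(144 + (-1 + 3)) = -11*(144 + 2)/4 = -11/4*146 = -803/2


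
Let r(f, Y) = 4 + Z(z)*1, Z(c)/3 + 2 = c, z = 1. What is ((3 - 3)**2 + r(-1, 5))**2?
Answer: 1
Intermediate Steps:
Z(c) = -6 + 3*c
r(f, Y) = 1 (r(f, Y) = 4 + (-6 + 3*1)*1 = 4 + (-6 + 3)*1 = 4 - 3*1 = 4 - 3 = 1)
((3 - 3)**2 + r(-1, 5))**2 = ((3 - 3)**2 + 1)**2 = (0**2 + 1)**2 = (0 + 1)**2 = 1**2 = 1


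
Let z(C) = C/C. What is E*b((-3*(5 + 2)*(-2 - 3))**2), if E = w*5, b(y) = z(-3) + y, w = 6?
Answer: 330780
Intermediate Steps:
z(C) = 1
b(y) = 1 + y
E = 30 (E = 6*5 = 30)
E*b((-3*(5 + 2)*(-2 - 3))**2) = 30*(1 + (-3*(5 + 2)*(-2 - 3))**2) = 30*(1 + (-21*(-5))**2) = 30*(1 + (-3*(-35))**2) = 30*(1 + 105**2) = 30*(1 + 11025) = 30*11026 = 330780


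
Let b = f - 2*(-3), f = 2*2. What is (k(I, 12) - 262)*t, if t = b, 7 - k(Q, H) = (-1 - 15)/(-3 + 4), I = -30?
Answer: -2390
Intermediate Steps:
k(Q, H) = 23 (k(Q, H) = 7 - (-1 - 15)/(-3 + 4) = 7 - (-16)/1 = 7 - (-16) = 7 - 1*(-16) = 7 + 16 = 23)
f = 4
b = 10 (b = 4 - 2*(-3) = 4 + 6 = 10)
t = 10
(k(I, 12) - 262)*t = (23 - 262)*10 = -239*10 = -2390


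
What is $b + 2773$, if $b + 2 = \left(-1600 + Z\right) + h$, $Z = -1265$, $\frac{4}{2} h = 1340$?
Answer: $576$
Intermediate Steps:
$h = 670$ ($h = \frac{1}{2} \cdot 1340 = 670$)
$b = -2197$ ($b = -2 + \left(\left(-1600 - 1265\right) + 670\right) = -2 + \left(-2865 + 670\right) = -2 - 2195 = -2197$)
$b + 2773 = -2197 + 2773 = 576$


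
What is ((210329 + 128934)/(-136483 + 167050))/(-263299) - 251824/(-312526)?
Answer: 1013319565976927/1257645335668179 ≈ 0.80573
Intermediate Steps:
((210329 + 128934)/(-136483 + 167050))/(-263299) - 251824/(-312526) = (339263/30567)*(-1/263299) - 251824*(-1/312526) = (339263*(1/30567))*(-1/263299) + 125912/156263 = (339263/30567)*(-1/263299) + 125912/156263 = -339263/8048260533 + 125912/156263 = 1013319565976927/1257645335668179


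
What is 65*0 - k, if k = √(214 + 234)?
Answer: -8*√7 ≈ -21.166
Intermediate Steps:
k = 8*√7 (k = √448 = 8*√7 ≈ 21.166)
65*0 - k = 65*0 - 8*√7 = 0 - 8*√7 = -8*√7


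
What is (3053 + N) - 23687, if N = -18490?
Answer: -39124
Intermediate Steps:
(3053 + N) - 23687 = (3053 - 18490) - 23687 = -15437 - 23687 = -39124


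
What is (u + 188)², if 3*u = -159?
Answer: 18225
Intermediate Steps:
u = -53 (u = (⅓)*(-159) = -53)
(u + 188)² = (-53 + 188)² = 135² = 18225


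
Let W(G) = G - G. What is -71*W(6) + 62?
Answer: 62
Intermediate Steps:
W(G) = 0
-71*W(6) + 62 = -71*0 + 62 = 0 + 62 = 62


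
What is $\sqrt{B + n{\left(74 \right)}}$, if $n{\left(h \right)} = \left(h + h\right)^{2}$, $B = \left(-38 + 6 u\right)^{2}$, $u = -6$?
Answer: $74 \sqrt{5} \approx 165.47$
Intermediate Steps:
$B = 5476$ ($B = \left(-38 + 6 \left(-6\right)\right)^{2} = \left(-38 - 36\right)^{2} = \left(-74\right)^{2} = 5476$)
$n{\left(h \right)} = 4 h^{2}$ ($n{\left(h \right)} = \left(2 h\right)^{2} = 4 h^{2}$)
$\sqrt{B + n{\left(74 \right)}} = \sqrt{5476 + 4 \cdot 74^{2}} = \sqrt{5476 + 4 \cdot 5476} = \sqrt{5476 + 21904} = \sqrt{27380} = 74 \sqrt{5}$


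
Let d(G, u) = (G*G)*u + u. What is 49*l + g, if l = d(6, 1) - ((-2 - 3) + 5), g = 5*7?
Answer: 1848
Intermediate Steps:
g = 35
d(G, u) = u + u*G² (d(G, u) = G²*u + u = u*G² + u = u + u*G²)
l = 37 (l = 1*(1 + 6²) - ((-2 - 3) + 5) = 1*(1 + 36) - (-5 + 5) = 1*37 - 1*0 = 37 + 0 = 37)
49*l + g = 49*37 + 35 = 1813 + 35 = 1848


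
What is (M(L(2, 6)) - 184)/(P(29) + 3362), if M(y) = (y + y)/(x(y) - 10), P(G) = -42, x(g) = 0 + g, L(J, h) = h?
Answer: -187/3320 ≈ -0.056325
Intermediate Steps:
x(g) = g
M(y) = 2*y/(-10 + y) (M(y) = (y + y)/(y - 10) = (2*y)/(-10 + y) = 2*y/(-10 + y))
(M(L(2, 6)) - 184)/(P(29) + 3362) = (2*6/(-10 + 6) - 184)/(-42 + 3362) = (2*6/(-4) - 184)/3320 = (2*6*(-¼) - 184)*(1/3320) = (-3 - 184)*(1/3320) = -187*1/3320 = -187/3320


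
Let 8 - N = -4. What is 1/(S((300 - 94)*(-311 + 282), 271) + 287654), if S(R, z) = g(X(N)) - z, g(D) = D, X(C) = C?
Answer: 1/287395 ≈ 3.4795e-6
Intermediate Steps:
N = 12 (N = 8 - 1*(-4) = 8 + 4 = 12)
S(R, z) = 12 - z
1/(S((300 - 94)*(-311 + 282), 271) + 287654) = 1/((12 - 1*271) + 287654) = 1/((12 - 271) + 287654) = 1/(-259 + 287654) = 1/287395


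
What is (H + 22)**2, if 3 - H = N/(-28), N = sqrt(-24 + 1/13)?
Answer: (9100 + I*sqrt(4043))**2/132496 ≈ 624.97 + 8.7341*I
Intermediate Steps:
N = I*sqrt(4043)/13 (N = sqrt(-24 + 1/13) = sqrt(-311/13) = I*sqrt(4043)/13 ≈ 4.8911*I)
H = 3 + I*sqrt(4043)/364 (H = 3 - I*sqrt(4043)/13/(-28) = 3 - I*sqrt(4043)/13*(-1)/28 = 3 - (-1)*I*sqrt(4043)/364 = 3 + I*sqrt(4043)/364 ≈ 3.0 + 0.17468*I)
(H + 22)**2 = ((3 + I*sqrt(4043)/364) + 22)**2 = (25 + I*sqrt(4043)/364)**2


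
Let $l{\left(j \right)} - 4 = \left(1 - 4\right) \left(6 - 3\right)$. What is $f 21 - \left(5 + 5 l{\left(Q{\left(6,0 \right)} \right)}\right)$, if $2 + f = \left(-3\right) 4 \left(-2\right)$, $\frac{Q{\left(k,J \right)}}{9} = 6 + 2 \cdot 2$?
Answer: $482$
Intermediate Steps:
$Q{\left(k,J \right)} = 90$ ($Q{\left(k,J \right)} = 9 \left(6 + 2 \cdot 2\right) = 9 \left(6 + 4\right) = 9 \cdot 10 = 90$)
$l{\left(j \right)} = -5$ ($l{\left(j \right)} = 4 + \left(1 - 4\right) \left(6 - 3\right) = 4 - 9 = -5$)
$f = 22$ ($f = -2 + \left(-3\right) 4 \left(-2\right) = -2 - -24 = -2 + 24 = 22$)
$f 21 - \left(5 + 5 l{\left(Q{\left(6,0 \right)} \right)}\right) = 22 \cdot 21 - -20 = 462 + \left(-5 + 25\right) = 462 + 20 = 482$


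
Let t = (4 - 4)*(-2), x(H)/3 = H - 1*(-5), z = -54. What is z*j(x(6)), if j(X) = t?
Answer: 0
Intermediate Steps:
x(H) = 15 + 3*H (x(H) = 3*(H - 1*(-5)) = 3*(H + 5) = 3*(5 + H) = 15 + 3*H)
t = 0 (t = 0*(-2) = 0)
j(X) = 0
z*j(x(6)) = -54*0 = 0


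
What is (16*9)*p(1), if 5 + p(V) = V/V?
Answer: -576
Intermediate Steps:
p(V) = -4 (p(V) = -5 + V/V = -5 + 1 = -4)
(16*9)*p(1) = (16*9)*(-4) = 144*(-4) = -576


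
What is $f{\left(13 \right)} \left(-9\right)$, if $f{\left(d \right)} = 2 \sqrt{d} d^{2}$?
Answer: $- 3042 \sqrt{13} \approx -10968.0$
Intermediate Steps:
$f{\left(d \right)} = 2 d^{\frac{5}{2}}$
$f{\left(13 \right)} \left(-9\right) = 2 \cdot 13^{\frac{5}{2}} \left(-9\right) = 2 \cdot 169 \sqrt{13} \left(-9\right) = 338 \sqrt{13} \left(-9\right) = - 3042 \sqrt{13}$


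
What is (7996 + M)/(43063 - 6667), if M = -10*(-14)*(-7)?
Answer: 1754/9099 ≈ 0.19277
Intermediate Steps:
M = -980 (M = 140*(-7) = -980)
(7996 + M)/(43063 - 6667) = (7996 - 980)/(43063 - 6667) = 7016/36396 = 7016*(1/36396) = 1754/9099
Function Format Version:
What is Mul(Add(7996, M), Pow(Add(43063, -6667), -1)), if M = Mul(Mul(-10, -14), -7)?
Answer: Rational(1754, 9099) ≈ 0.19277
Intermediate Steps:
M = -980 (M = Mul(140, -7) = -980)
Mul(Add(7996, M), Pow(Add(43063, -6667), -1)) = Mul(Add(7996, -980), Pow(Add(43063, -6667), -1)) = Mul(7016, Pow(36396, -1)) = Mul(7016, Rational(1, 36396)) = Rational(1754, 9099)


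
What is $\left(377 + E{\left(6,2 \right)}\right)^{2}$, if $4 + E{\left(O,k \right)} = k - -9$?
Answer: $147456$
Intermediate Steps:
$E{\left(O,k \right)} = 5 + k$ ($E{\left(O,k \right)} = -4 + \left(k - -9\right) = -4 + \left(k + 9\right) = -4 + \left(9 + k\right) = 5 + k$)
$\left(377 + E{\left(6,2 \right)}\right)^{2} = \left(377 + \left(5 + 2\right)\right)^{2} = \left(377 + 7\right)^{2} = 384^{2} = 147456$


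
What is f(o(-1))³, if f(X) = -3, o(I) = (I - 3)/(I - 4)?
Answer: -27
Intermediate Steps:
o(I) = (-3 + I)/(-4 + I)
f(o(-1))³ = (-3)³ = -27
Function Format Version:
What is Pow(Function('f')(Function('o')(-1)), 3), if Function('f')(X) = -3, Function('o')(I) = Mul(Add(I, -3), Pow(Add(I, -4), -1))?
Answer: -27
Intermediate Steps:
Function('o')(I) = Mul(Pow(Add(-4, I), -1), Add(-3, I)) (Function('o')(I) = Mul(Add(-3, I), Pow(Add(-4, I), -1)) = Mul(Pow(Add(-4, I), -1), Add(-3, I)))
Pow(Function('f')(Function('o')(-1)), 3) = Pow(-3, 3) = -27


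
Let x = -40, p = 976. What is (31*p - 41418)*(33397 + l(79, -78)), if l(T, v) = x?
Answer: -372330834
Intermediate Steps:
l(T, v) = -40
(31*p - 41418)*(33397 + l(79, -78)) = (31*976 - 41418)*(33397 - 40) = (30256 - 41418)*33357 = -11162*33357 = -372330834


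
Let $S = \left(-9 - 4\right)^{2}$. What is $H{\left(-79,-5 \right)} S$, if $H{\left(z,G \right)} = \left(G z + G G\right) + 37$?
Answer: $77233$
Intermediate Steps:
$S = 169$ ($S = \left(-13\right)^{2} = 169$)
$H{\left(z,G \right)} = 37 + G^{2} + G z$ ($H{\left(z,G \right)} = \left(G z + G^{2}\right) + 37 = \left(G^{2} + G z\right) + 37 = 37 + G^{2} + G z$)
$H{\left(-79,-5 \right)} S = \left(37 + \left(-5\right)^{2} - -395\right) 169 = \left(37 + 25 + 395\right) 169 = 457 \cdot 169 = 77233$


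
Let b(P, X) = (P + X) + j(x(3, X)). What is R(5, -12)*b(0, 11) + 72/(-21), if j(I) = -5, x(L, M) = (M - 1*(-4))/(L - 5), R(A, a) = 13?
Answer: 522/7 ≈ 74.571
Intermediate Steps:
x(L, M) = (4 + M)/(-5 + L) (x(L, M) = (M + 4)/(-5 + L) = (4 + M)/(-5 + L))
b(P, X) = -5 + P + X (b(P, X) = (P + X) - 5 = -5 + P + X)
R(5, -12)*b(0, 11) + 72/(-21) = 13*(-5 + 0 + 11) + 72/(-21) = 13*6 + 72*(-1/21) = 78 - 24/7 = 522/7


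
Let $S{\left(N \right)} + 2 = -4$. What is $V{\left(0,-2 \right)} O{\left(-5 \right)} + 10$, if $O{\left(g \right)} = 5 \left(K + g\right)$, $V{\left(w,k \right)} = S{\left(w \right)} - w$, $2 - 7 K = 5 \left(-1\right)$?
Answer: $130$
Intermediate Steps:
$S{\left(N \right)} = -6$ ($S{\left(N \right)} = -2 - 4 = -6$)
$K = 1$ ($K = \frac{2}{7} - \frac{5 \left(-1\right)}{7} = \frac{2}{7} - - \frac{5}{7} = \frac{2}{7} + \frac{5}{7} = 1$)
$V{\left(w,k \right)} = -6 - w$
$O{\left(g \right)} = 5 + 5 g$ ($O{\left(g \right)} = 5 \left(1 + g\right) = 5 + 5 g$)
$V{\left(0,-2 \right)} O{\left(-5 \right)} + 10 = \left(-6 - 0\right) \left(5 + 5 \left(-5\right)\right) + 10 = \left(-6 + 0\right) \left(5 - 25\right) + 10 = \left(-6\right) \left(-20\right) + 10 = 120 + 10 = 130$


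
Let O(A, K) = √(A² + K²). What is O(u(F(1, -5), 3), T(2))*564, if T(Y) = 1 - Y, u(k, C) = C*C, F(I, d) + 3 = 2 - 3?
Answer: 564*√82 ≈ 5107.2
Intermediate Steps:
F(I, d) = -4 (F(I, d) = -3 + (2 - 3) = -3 - 1 = -4)
u(k, C) = C²
O(u(F(1, -5), 3), T(2))*564 = √((3²)² + (1 - 1*2)²)*564 = √(9² + (1 - 2)²)*564 = √(81 + (-1)²)*564 = √(81 + 1)*564 = √82*564 = 564*√82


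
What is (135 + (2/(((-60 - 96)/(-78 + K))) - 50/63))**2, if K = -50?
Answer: 12378565081/670761 ≈ 18455.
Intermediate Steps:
(135 + (2/(((-60 - 96)/(-78 + K))) - 50/63))**2 = (135 + (2/(((-60 - 96)/(-78 - 50))) - 50/63))**2 = (135 + (2/((-156/(-128))) - 50*1/63))**2 = (135 + (2/((-156*(-1/128))) - 50/63))**2 = (135 + (2/(39/32) - 50/63))**2 = (135 + (2*(32/39) - 50/63))**2 = (135 + (64/39 - 50/63))**2 = (135 + 694/819)**2 = (111259/819)**2 = 12378565081/670761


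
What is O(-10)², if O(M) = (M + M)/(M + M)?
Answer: 1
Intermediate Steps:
O(M) = 1 (O(M) = (2*M)/((2*M)) = (2*M)*(1/(2*M)) = 1)
O(-10)² = 1² = 1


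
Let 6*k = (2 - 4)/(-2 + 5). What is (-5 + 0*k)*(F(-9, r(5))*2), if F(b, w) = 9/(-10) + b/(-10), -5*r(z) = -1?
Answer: 0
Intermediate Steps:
r(z) = 1/5 (r(z) = -1/5*(-1) = 1/5)
F(b, w) = -9/10 - b/10 (F(b, w) = 9*(-1/10) + b*(-1/10) = -9/10 - b/10)
k = -1/9 (k = ((2 - 4)/(-2 + 5))/6 = (-2/3)/6 = (-2*1/3)/6 = (1/6)*(-2/3) = -1/9 ≈ -0.11111)
(-5 + 0*k)*(F(-9, r(5))*2) = (-5 + 0*(-1/9))*((-9/10 - 1/10*(-9))*2) = (-5 + 0)*((-9/10 + 9/10)*2) = -0*2 = -5*0 = 0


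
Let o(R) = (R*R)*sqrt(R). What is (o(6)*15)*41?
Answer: 22140*sqrt(6) ≈ 54232.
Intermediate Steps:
o(R) = R**(5/2) (o(R) = R**2*sqrt(R) = R**(5/2))
(o(6)*15)*41 = (6**(5/2)*15)*41 = ((36*sqrt(6))*15)*41 = (540*sqrt(6))*41 = 22140*sqrt(6)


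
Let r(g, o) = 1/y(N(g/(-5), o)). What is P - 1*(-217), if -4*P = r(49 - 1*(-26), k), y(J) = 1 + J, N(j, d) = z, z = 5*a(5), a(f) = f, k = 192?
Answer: 22567/104 ≈ 216.99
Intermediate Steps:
z = 25 (z = 5*5 = 25)
N(j, d) = 25
r(g, o) = 1/26 (r(g, o) = 1/(1 + 25) = 1/26)
P = -1/104 (P = -1/4*1/26 = -1/104 ≈ -0.0096154)
P - 1*(-217) = -1/104 - 1*(-217) = -1/104 + 217 = 22567/104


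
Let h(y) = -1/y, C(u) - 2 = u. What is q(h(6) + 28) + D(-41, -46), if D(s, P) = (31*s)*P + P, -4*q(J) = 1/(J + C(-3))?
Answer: 18811237/322 ≈ 58420.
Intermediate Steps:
C(u) = 2 + u
q(J) = -1/(4*(-1 + J)) (q(J) = -1/(4*(J + (2 - 3))) = -1/(4*(J - 1)) = -1/(4*(-1 + J)))
D(s, P) = P + 31*P*s (D(s, P) = 31*P*s + P = P + 31*P*s)
q(h(6) + 28) + D(-41, -46) = -1/(-4 + 4*(-1/6 + 28)) - 46*(1 + 31*(-41)) = -1/(-4 + 4*(-1*1/6 + 28)) - 46*(1 - 1271) = -1/(-4 + 4*(-1/6 + 28)) - 46*(-1270) = -1/(-4 + 4*(167/6)) + 58420 = -1/(-4 + 334/3) + 58420 = -1/322/3 + 58420 = -1*3/322 + 58420 = -3/322 + 58420 = 18811237/322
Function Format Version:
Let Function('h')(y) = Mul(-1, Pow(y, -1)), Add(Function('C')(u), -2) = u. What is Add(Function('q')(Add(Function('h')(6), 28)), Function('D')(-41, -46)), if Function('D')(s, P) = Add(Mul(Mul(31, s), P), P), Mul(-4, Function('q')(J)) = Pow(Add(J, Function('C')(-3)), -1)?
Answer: Rational(18811237, 322) ≈ 58420.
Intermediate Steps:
Function('C')(u) = Add(2, u)
Function('q')(J) = Mul(Rational(-1, 4), Pow(Add(-1, J), -1)) (Function('q')(J) = Mul(Rational(-1, 4), Pow(Add(J, Add(2, -3)), -1)) = Mul(Rational(-1, 4), Pow(Add(J, -1), -1)) = Mul(Rational(-1, 4), Pow(Add(-1, J), -1)))
Function('D')(s, P) = Add(P, Mul(31, P, s)) (Function('D')(s, P) = Add(Mul(31, P, s), P) = Add(P, Mul(31, P, s)))
Add(Function('q')(Add(Function('h')(6), 28)), Function('D')(-41, -46)) = Add(Mul(-1, Pow(Add(-4, Mul(4, Add(Mul(-1, Pow(6, -1)), 28))), -1)), Mul(-46, Add(1, Mul(31, -41)))) = Add(Mul(-1, Pow(Add(-4, Mul(4, Add(Mul(-1, Rational(1, 6)), 28))), -1)), Mul(-46, Add(1, -1271))) = Add(Mul(-1, Pow(Add(-4, Mul(4, Add(Rational(-1, 6), 28))), -1)), Mul(-46, -1270)) = Add(Mul(-1, Pow(Add(-4, Mul(4, Rational(167, 6))), -1)), 58420) = Add(Mul(-1, Pow(Add(-4, Rational(334, 3)), -1)), 58420) = Add(Mul(-1, Pow(Rational(322, 3), -1)), 58420) = Add(Mul(-1, Rational(3, 322)), 58420) = Add(Rational(-3, 322), 58420) = Rational(18811237, 322)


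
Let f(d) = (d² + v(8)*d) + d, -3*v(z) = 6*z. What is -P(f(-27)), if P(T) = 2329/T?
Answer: -2329/1134 ≈ -2.0538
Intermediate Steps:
v(z) = -2*z
f(d) = d² - 15*d (f(d) = (d² + (-2*8)*d) + d = (d² - 16*d) + d = d² - 15*d)
-P(f(-27)) = -2329/((-27*(-15 - 27))) = -2329/((-27*(-42))) = -2329/1134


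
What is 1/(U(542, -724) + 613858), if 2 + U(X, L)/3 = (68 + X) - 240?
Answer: 1/614962 ≈ 1.6261e-6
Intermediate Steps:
U(X, L) = -522 + 3*X (U(X, L) = -6 + 3*((68 + X) - 240) = -6 + 3*(-172 + X) = -6 + (-516 + 3*X) = -522 + 3*X)
1/(U(542, -724) + 613858) = 1/((-522 + 3*542) + 613858) = 1/((-522 + 1626) + 613858) = 1/(1104 + 613858) = 1/614962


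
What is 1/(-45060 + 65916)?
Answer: 1/20856 ≈ 4.7948e-5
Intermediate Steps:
1/(-45060 + 65916) = 1/20856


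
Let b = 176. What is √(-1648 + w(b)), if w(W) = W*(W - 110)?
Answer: 4*√623 ≈ 99.840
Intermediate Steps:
w(W) = W*(-110 + W)
√(-1648 + w(b)) = √(-1648 + 176*(-110 + 176)) = √(-1648 + 176*66) = √(-1648 + 11616) = √9968 = 4*√623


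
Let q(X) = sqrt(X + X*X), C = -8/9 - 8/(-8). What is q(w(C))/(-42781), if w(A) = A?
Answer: -sqrt(10)/385029 ≈ -8.2131e-6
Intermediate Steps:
C = 1/9 (C = -8*1/9 - 8*(-1/8) = -8/9 + 1 = 1/9 ≈ 0.11111)
q(X) = sqrt(X + X**2)
q(w(C))/(-42781) = sqrt((1 + 1/9)/9)/(-42781) = sqrt((1/9)*(10/9))*(-1/42781) = sqrt(10/81)*(-1/42781) = (sqrt(10)/9)*(-1/42781) = -sqrt(10)/385029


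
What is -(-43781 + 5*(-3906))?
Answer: 63311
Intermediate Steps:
-(-43781 + 5*(-3906)) = -(-43781 - 19530) = -1*(-63311) = 63311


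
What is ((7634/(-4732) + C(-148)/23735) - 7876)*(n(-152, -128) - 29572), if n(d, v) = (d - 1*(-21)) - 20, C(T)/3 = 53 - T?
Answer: 13148913663495711/56157010 ≈ 2.3415e+8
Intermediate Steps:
C(T) = 159 - 3*T (C(T) = 3*(53 - T) = 159 - 3*T)
n(d, v) = 1 + d (n(d, v) = (d + 21) - 20 = (21 + d) - 20 = 1 + d)
((7634/(-4732) + C(-148)/23735) - 7876)*(n(-152, -128) - 29572) = ((7634/(-4732) + (159 - 3*(-148))/23735) - 7876)*((1 - 152) - 29572) = ((7634*(-1/4732) + (159 + 444)*(1/23735)) - 7876)*(-151 - 29572) = ((-3817/2366 + 603*(1/23735)) - 7876)*(-29723) = ((-3817/2366 + 603/23735) - 7876)*(-29723) = (-89169797/56157010 - 7876)*(-29723) = -442381780557/56157010*(-29723) = 13148913663495711/56157010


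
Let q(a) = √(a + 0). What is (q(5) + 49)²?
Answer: (49 + √5)² ≈ 2625.1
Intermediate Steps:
q(a) = √a
(q(5) + 49)² = (√5 + 49)² = (49 + √5)²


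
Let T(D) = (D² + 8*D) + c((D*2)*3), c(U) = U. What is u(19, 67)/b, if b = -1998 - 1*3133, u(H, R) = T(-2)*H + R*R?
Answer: -4033/5131 ≈ -0.78601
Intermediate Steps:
T(D) = D² + 14*D (T(D) = (D² + 8*D) + (D*2)*3 = (D² + 8*D) + (2*D)*3 = (D² + 8*D) + 6*D = D² + 14*D)
u(H, R) = R² - 24*H (u(H, R) = (-2*(14 - 2))*H + R*R = (-2*12)*H + R² = -24*H + R² = R² - 24*H)
b = -5131 (b = -1998 - 3133 = -5131)
u(19, 67)/b = (67² - 24*19)/(-5131) = (4489 - 456)*(-1/5131) = 4033*(-1/5131) = -4033/5131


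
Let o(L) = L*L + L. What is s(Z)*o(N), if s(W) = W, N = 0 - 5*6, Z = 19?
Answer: 16530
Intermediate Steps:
N = -30 (N = 0 - 30 = -30)
o(L) = L + L² (o(L) = L² + L = L + L²)
s(Z)*o(N) = 19*(-30*(1 - 30)) = 19*(-30*(-29)) = 19*870 = 16530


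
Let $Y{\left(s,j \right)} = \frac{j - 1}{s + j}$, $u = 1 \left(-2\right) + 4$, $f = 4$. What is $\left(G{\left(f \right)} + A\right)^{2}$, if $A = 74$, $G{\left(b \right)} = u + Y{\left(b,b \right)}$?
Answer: $\frac{373321}{64} \approx 5833.1$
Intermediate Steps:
$u = 2$ ($u = -2 + 4 = 2$)
$Y{\left(s,j \right)} = \frac{-1 + j}{j + s}$
$G{\left(b \right)} = 2 + \frac{-1 + b}{2 b}$ ($G{\left(b \right)} = 2 + \frac{-1 + b}{b + b} = 2 + \frac{-1 + b}{2 b}$)
$\left(G{\left(f \right)} + A\right)^{2} = \left(\frac{-1 + 5 \cdot 4}{2 \cdot 4} + 74\right)^{2} = \left(\frac{1}{2} \cdot \frac{1}{4} \left(-1 + 20\right) + 74\right)^{2} = \left(\frac{1}{2} \cdot \frac{1}{4} \cdot 19 + 74\right)^{2} = \left(\frac{19}{8} + 74\right)^{2} = \left(\frac{611}{8}\right)^{2} = \frac{373321}{64}$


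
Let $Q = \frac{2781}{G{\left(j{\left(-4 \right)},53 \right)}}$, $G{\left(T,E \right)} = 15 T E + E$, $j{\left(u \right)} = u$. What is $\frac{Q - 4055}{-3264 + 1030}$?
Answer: $\frac{6341383}{3492859} \approx 1.8155$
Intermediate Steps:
$G{\left(T,E \right)} = E + 15 E T$ ($G{\left(T,E \right)} = 15 E T + E = E + 15 E T$)
$Q = - \frac{2781}{3127}$ ($Q = \frac{2781}{53 \left(1 + 15 \left(-4\right)\right)} = \frac{2781}{53 \left(1 - 60\right)} = \frac{2781}{53 \left(-59\right)} = \frac{2781}{-3127} = 2781 \left(- \frac{1}{3127}\right) = - \frac{2781}{3127} \approx -0.88935$)
$\frac{Q - 4055}{-3264 + 1030} = \frac{- \frac{2781}{3127} - 4055}{-3264 + 1030} = - \frac{12682766}{3127 \left(-2234\right)} = \left(- \frac{12682766}{3127}\right) \left(- \frac{1}{2234}\right) = \frac{6341383}{3492859}$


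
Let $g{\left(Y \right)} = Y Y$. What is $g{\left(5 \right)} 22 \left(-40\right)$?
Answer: $-22000$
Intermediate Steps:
$g{\left(Y \right)} = Y^{2}$
$g{\left(5 \right)} 22 \left(-40\right) = 5^{2} \cdot 22 \left(-40\right) = 25 \cdot 22 \left(-40\right) = 550 \left(-40\right) = -22000$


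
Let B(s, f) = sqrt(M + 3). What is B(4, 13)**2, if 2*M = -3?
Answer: 3/2 ≈ 1.5000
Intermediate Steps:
M = -3/2 (M = (1/2)*(-3) = -3/2 ≈ -1.5000)
B(s, f) = sqrt(6)/2 (B(s, f) = sqrt(-3/2 + 3) = sqrt(3/2) = sqrt(6)/2)
B(4, 13)**2 = (sqrt(6)/2)**2 = 3/2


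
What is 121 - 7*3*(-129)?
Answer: 2830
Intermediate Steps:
121 - 7*3*(-129) = 121 - 21*(-129) = 121 + 2709 = 2830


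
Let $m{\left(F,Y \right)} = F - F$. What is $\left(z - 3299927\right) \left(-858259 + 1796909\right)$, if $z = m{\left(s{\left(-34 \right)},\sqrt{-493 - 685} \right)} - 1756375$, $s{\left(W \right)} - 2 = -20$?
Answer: $-4746097872300$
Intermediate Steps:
$s{\left(W \right)} = -18$ ($s{\left(W \right)} = 2 - 20 = -18$)
$m{\left(F,Y \right)} = 0$
$z = -1756375$ ($z = 0 - 1756375 = -1756375$)
$\left(z - 3299927\right) \left(-858259 + 1796909\right) = \left(-1756375 - 3299927\right) \left(-858259 + 1796909\right) = \left(-5056302\right) 938650 = -4746097872300$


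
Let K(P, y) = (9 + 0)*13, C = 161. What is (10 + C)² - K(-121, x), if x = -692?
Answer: 29124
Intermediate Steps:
K(P, y) = 117 (K(P, y) = 9*13 = 117)
(10 + C)² - K(-121, x) = (10 + 161)² - 1*117 = 171² - 117 = 29241 - 117 = 29124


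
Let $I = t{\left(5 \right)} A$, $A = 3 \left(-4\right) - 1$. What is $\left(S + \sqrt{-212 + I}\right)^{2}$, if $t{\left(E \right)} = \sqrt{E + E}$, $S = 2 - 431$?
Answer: $\left(429 - i \sqrt{212 + 13 \sqrt{10}}\right)^{2} \approx 1.8379 \cdot 10^{5} - 13650.0 i$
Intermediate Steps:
$S = -429$
$A = -13$ ($A = -12 - 1 = -13$)
$t{\left(E \right)} = \sqrt{2} \sqrt{E}$ ($t{\left(E \right)} = \sqrt{2 E} = \sqrt{2} \sqrt{E}$)
$I = - 13 \sqrt{10}$ ($I = \sqrt{2} \sqrt{5} \left(-13\right) = \sqrt{10} \left(-13\right) = - 13 \sqrt{10} \approx -41.11$)
$\left(S + \sqrt{-212 + I}\right)^{2} = \left(-429 + \sqrt{-212 - 13 \sqrt{10}}\right)^{2}$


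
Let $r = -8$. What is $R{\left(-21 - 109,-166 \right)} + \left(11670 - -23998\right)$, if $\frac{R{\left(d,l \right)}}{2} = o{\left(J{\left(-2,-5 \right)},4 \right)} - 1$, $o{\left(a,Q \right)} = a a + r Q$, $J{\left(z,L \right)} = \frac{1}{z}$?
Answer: $\frac{71205}{2} \approx 35603.0$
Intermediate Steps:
$o{\left(a,Q \right)} = a^{2} - 8 Q$ ($o{\left(a,Q \right)} = a a - 8 Q = a^{2} - 8 Q$)
$R{\left(d,l \right)} = - \frac{131}{2}$ ($R{\left(d,l \right)} = 2 \left(\left(\left(\frac{1}{-2}\right)^{2} - 32\right) - 1\right) = 2 \left(\left(\left(- \frac{1}{2}\right)^{2} - 32\right) - 1\right) = 2 \left(\left(\frac{1}{4} - 32\right) - 1\right) = 2 \left(- \frac{127}{4} - 1\right) = 2 \left(- \frac{131}{4}\right) = - \frac{131}{2}$)
$R{\left(-21 - 109,-166 \right)} + \left(11670 - -23998\right) = - \frac{131}{2} + \left(11670 - -23998\right) = - \frac{131}{2} + \left(11670 + 23998\right) = - \frac{131}{2} + 35668 = \frac{71205}{2}$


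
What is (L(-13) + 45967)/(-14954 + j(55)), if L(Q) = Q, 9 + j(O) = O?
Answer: -22977/7454 ≈ -3.0825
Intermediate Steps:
j(O) = -9 + O
(L(-13) + 45967)/(-14954 + j(55)) = (-13 + 45967)/(-14954 + (-9 + 55)) = 45954/(-14954 + 46) = 45954/(-14908) = 45954*(-1/14908) = -22977/7454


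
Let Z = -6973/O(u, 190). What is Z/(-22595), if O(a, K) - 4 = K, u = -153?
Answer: 6973/4383430 ≈ 0.0015908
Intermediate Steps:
O(a, K) = 4 + K
Z = -6973/194 (Z = -6973/(4 + 190) = -6973/194 ≈ -35.943)
Z/(-22595) = -6973/194/(-22595) = -6973/194*(-1/22595) = 6973/4383430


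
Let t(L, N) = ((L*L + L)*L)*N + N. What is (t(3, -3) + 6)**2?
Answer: 11025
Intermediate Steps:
t(L, N) = N + L*N*(L + L**2) (t(L, N) = ((L**2 + L)*L)*N + N = ((L + L**2)*L)*N + N = (L*(L + L**2))*N + N = L*N*(L + L**2) + N = N + L*N*(L + L**2))
(t(3, -3) + 6)**2 = (-3*(1 + 3**2 + 3**3) + 6)**2 = (-3*(1 + 9 + 27) + 6)**2 = (-3*37 + 6)**2 = (-111 + 6)**2 = (-105)**2 = 11025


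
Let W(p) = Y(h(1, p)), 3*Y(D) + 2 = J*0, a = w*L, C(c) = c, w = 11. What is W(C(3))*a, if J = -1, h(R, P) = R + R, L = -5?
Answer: 110/3 ≈ 36.667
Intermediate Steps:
h(R, P) = 2*R
a = -55 (a = 11*(-5) = -55)
Y(D) = -⅔ (Y(D) = -⅔ + (-1*0)/3 = -⅔ + (⅓)*0 = -⅔ + 0 = -⅔)
W(p) = -⅔
W(C(3))*a = -⅔*(-55) = 110/3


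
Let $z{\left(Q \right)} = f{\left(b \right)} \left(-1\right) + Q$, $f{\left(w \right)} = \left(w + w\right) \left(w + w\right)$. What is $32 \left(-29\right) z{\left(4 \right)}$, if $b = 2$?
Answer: $11136$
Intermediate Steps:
$f{\left(w \right)} = 4 w^{2}$ ($f{\left(w \right)} = 2 w 2 w = 4 w^{2}$)
$z{\left(Q \right)} = -16 + Q$ ($z{\left(Q \right)} = 4 \cdot 2^{2} \left(-1\right) + Q = 4 \cdot 4 \left(-1\right) + Q = 16 \left(-1\right) + Q = -16 + Q$)
$32 \left(-29\right) z{\left(4 \right)} = 32 \left(-29\right) \left(-16 + 4\right) = \left(-928\right) \left(-12\right) = 11136$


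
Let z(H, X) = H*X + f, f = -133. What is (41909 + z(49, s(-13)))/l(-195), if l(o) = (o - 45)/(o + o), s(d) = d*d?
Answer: 650741/8 ≈ 81343.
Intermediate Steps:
s(d) = d²
z(H, X) = -133 + H*X (z(H, X) = H*X - 133 = -133 + H*X)
l(o) = (-45 + o)/(2*o) (l(o) = (-45 + o)/((2*o)) = (-45 + o)*(1/(2*o)) = (-45 + o)/(2*o))
(41909 + z(49, s(-13)))/l(-195) = (41909 + (-133 + 49*(-13)²))/(((½)*(-45 - 195)/(-195))) = (41909 + (-133 + 49*169))/(((½)*(-1/195)*(-240))) = (41909 + (-133 + 8281))/(8/13) = (41909 + 8148)*(13/8) = 50057*(13/8) = 650741/8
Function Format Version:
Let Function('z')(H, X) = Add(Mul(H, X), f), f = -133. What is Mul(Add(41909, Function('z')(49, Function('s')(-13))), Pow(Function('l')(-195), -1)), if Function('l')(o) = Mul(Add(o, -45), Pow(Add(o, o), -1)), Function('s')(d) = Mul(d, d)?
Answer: Rational(650741, 8) ≈ 81343.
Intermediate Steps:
Function('s')(d) = Pow(d, 2)
Function('z')(H, X) = Add(-133, Mul(H, X)) (Function('z')(H, X) = Add(Mul(H, X), -133) = Add(-133, Mul(H, X)))
Function('l')(o) = Mul(Rational(1, 2), Pow(o, -1), Add(-45, o)) (Function('l')(o) = Mul(Add(-45, o), Pow(Mul(2, o), -1)) = Mul(Add(-45, o), Mul(Rational(1, 2), Pow(o, -1))) = Mul(Rational(1, 2), Pow(o, -1), Add(-45, o)))
Mul(Add(41909, Function('z')(49, Function('s')(-13))), Pow(Function('l')(-195), -1)) = Mul(Add(41909, Add(-133, Mul(49, Pow(-13, 2)))), Pow(Mul(Rational(1, 2), Pow(-195, -1), Add(-45, -195)), -1)) = Mul(Add(41909, Add(-133, Mul(49, 169))), Pow(Mul(Rational(1, 2), Rational(-1, 195), -240), -1)) = Mul(Add(41909, Add(-133, 8281)), Pow(Rational(8, 13), -1)) = Mul(Add(41909, 8148), Rational(13, 8)) = Mul(50057, Rational(13, 8)) = Rational(650741, 8)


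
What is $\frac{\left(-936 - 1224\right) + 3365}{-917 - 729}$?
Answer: $- \frac{1205}{1646} \approx -0.73208$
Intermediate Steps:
$\frac{\left(-936 - 1224\right) + 3365}{-917 - 729} = \frac{-2160 + 3365}{-1646} = 1205 \left(- \frac{1}{1646}\right) = - \frac{1205}{1646}$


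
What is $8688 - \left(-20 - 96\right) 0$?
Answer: $8688$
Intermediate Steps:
$8688 - \left(-20 - 96\right) 0 = 8688 - \left(-116\right) 0 = 8688 - 0 = 8688 + 0 = 8688$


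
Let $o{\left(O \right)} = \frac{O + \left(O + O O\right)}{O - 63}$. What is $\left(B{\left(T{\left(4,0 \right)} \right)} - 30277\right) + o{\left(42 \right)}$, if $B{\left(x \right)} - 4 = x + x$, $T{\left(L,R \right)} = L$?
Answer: $-30353$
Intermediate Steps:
$B{\left(x \right)} = 4 + 2 x$ ($B{\left(x \right)} = 4 + \left(x + x\right) = 4 + 2 x$)
$o{\left(O \right)} = \frac{O^{2} + 2 O}{-63 + O}$ ($o{\left(O \right)} = \frac{O + \left(O + O^{2}\right)}{-63 + O} = \frac{O^{2} + 2 O}{-63 + O}$)
$\left(B{\left(T{\left(4,0 \right)} \right)} - 30277\right) + o{\left(42 \right)} = \left(\left(4 + 2 \cdot 4\right) - 30277\right) + \frac{42 \left(2 + 42\right)}{-63 + 42} = \left(\left(4 + 8\right) - 30277\right) + 42 \frac{1}{-21} \cdot 44 = \left(12 - 30277\right) + 42 \left(- \frac{1}{21}\right) 44 = -30265 - 88 = -30353$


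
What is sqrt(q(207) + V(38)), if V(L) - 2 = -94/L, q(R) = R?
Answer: 6*sqrt(2071)/19 ≈ 14.371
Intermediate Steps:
V(L) = 2 - 94/L
sqrt(q(207) + V(38)) = sqrt(207 + (2 - 94/38)) = sqrt(207 + (2 - 94*1/38)) = sqrt(207 + (2 - 47/19)) = sqrt(207 - 9/19) = sqrt(3924/19) = 6*sqrt(2071)/19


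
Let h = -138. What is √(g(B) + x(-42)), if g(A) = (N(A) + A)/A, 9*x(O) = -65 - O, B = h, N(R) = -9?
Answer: I*√28382/138 ≈ 1.2208*I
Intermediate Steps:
B = -138
x(O) = -65/9 - O/9 (x(O) = (-65 - O)/9 = -65/9 - O/9)
g(A) = (-9 + A)/A
√(g(B) + x(-42)) = √((-9 - 138)/(-138) + (-65/9 - ⅑*(-42))) = √(-1/138*(-147) + (-65/9 + 14/3)) = √(49/46 - 23/9) = √(-617/414) = I*√28382/138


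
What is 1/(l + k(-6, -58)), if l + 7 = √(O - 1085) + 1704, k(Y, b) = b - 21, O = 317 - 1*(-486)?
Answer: 809/1309103 - I*√282/2618206 ≈ 0.00061798 - 6.4139e-6*I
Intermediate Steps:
O = 803 (O = 317 + 486 = 803)
k(Y, b) = -21 + b
l = 1697 + I*√282 (l = -7 + (√(803 - 1085) + 1704) = -7 + (√(-282) + 1704) = -7 + (I*√282 + 1704) = -7 + (1704 + I*√282) = 1697 + I*√282 ≈ 1697.0 + 16.793*I)
1/(l + k(-6, -58)) = 1/((1697 + I*√282) + (-21 - 58)) = 1/((1697 + I*√282) - 79) = 1/(1618 + I*√282)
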